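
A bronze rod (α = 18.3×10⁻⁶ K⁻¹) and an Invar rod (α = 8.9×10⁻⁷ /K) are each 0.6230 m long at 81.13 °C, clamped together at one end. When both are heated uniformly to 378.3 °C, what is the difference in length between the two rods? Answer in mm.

3.22 mm

ΔT = 297.17 K
bronze: ΔL = 18.3×10⁻⁶ × 0.6230 m × 297.17 = 3.3880×10⁻³ m = 3.3880 mm
Invar: ΔL = 8.9×10⁻⁷ × 0.6230 m × 297.17 = 1.6477×10⁻⁴ m = 0.16477 mm
difference = 3.3880 − 0.16477 = 3.22323 mm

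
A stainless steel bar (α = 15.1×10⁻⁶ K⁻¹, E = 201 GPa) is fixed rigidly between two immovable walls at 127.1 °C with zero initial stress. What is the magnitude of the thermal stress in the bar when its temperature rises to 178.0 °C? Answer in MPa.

σ = 154 MPa

Fully constrained: the free strain ε = αΔT is blocked, so σ = Eε = EαΔT.
|ΔT| = 50.9 K
σ = 201×10⁹ × 15.1×10⁻⁶ × 50.9 = 1.54×10⁸ Pa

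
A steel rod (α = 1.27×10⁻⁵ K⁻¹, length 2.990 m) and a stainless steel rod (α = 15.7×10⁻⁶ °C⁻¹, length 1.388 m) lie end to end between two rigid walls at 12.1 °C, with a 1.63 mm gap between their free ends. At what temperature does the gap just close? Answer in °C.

T = 39.4 °C

α₁L₁ = 3.7973×10⁻⁵ m/K, α₂L₂ = 2.17916×10⁻⁵ m/K → total 5.97646×10⁻⁵ m/K
ΔT = g/(α₁L₁+α₂L₂) = 1.63×10⁻³ / 5.97646×10⁻⁵ = 27.274 K
T = 12.1 + 27.274 = 39.374 °C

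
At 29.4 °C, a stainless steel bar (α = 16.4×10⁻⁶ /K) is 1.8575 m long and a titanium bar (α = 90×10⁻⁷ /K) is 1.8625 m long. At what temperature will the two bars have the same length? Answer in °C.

L₁(1 + α₁ΔT) = L₂(1 + α₂ΔT) ⇒ ΔT = (L₂ − L₁)/(α₁L₁ − α₂L₂)
L₂ − L₁ = 1.8625 − 1.8575 = 5.00×10⁻³ m
α₁L₁ − α₂L₂ = 16.4×10⁻⁶×1.8575 − 90×10⁻⁷×1.8625 = 1.37005×10⁻⁵ m/K
ΔT = 5.00×10⁻³ / 1.37005×10⁻⁵ = 364.950 K
T = 29.4 + 364.950 = 394.350 °C

T = 394.4 °C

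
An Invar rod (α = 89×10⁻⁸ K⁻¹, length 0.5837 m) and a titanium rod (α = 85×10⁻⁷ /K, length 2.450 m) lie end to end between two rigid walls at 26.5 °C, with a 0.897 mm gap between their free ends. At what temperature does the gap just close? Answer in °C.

T = 68.5 °C

Gap closes when ΔL₁ + ΔL₂ = 0.897 mm = 8.97×10⁻⁴ m
(α₁L₁ + α₂L₂)ΔT = g
α₁L₁ + α₂L₂ = 89×10⁻⁸×0.5837 + 85×10⁻⁷×2.450 = 2.1344493×10⁻⁵ m/K
ΔT = 8.97×10⁻⁴ / 2.1344493×10⁻⁵ = 42.025 K
T = 26.5 + 42.025 = 68.525 °C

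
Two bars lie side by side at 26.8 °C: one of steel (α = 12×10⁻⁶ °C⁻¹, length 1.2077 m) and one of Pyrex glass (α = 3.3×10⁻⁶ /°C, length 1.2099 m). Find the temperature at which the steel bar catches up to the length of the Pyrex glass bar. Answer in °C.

L₁(1 + α₁ΔT) = L₂(1 + α₂ΔT) ⇒ ΔT = (L₂ − L₁)/(α₁L₁ − α₂L₂)
L₂ − L₁ = 1.2099 − 1.2077 = 2.20×10⁻³ m
α₁L₁ − α₂L₂ = 12×10⁻⁶×1.2077 − 3.3×10⁻⁶×1.2099 = 1.049973×10⁻⁵ m/K
ΔT = 2.20×10⁻³ / 1.049973×10⁻⁵ = 209.529 K
T = 26.8 + 209.529 = 236.329 °C

T = 236.3 °C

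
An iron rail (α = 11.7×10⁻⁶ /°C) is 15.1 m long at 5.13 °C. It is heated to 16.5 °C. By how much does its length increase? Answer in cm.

ΔL = 0.201 cm

|ΔT| = |16.5 − 5.13| = 11.37 K
ΔL = αL₀ΔT = (11.7×10⁻⁶)(15.1)(11.37) = 2.01×10⁻³ m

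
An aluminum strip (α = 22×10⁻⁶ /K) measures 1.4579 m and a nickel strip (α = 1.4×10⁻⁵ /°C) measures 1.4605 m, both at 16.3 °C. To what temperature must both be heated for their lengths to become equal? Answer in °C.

L₁(1 + α₁ΔT) = L₂(1 + α₂ΔT) ⇒ ΔT = (L₂ − L₁)/(α₁L₁ − α₂L₂)
L₂ − L₁ = 1.4605 − 1.4579 = 2.60×10⁻³ m
α₁L₁ − α₂L₂ = 22×10⁻⁶×1.4579 − 1.4×10⁻⁵×1.4605 = 1.16268×10⁻⁵ m/K
ΔT = 2.60×10⁻³ / 1.16268×10⁻⁵ = 223.621 K
T = 16.3 + 223.621 = 239.921 °C

T = 239.9 °C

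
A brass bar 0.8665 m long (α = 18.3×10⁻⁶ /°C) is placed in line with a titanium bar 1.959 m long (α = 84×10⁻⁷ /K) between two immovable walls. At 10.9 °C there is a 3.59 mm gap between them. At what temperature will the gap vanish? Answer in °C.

α₁L₁ = 1.585695×10⁻⁵ m/K, α₂L₂ = 1.64556×10⁻⁵ m/K → total 3.231255×10⁻⁵ m/K
ΔT = g/(α₁L₁+α₂L₂) = 3.59×10⁻³ / 3.231255×10⁻⁵ = 111.10 K
T = 10.9 + 111.10 = 122.00 °C

T = 122 °C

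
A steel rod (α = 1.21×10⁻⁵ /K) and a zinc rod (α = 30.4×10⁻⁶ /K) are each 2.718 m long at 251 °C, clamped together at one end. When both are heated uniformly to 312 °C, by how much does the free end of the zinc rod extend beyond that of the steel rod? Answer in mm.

3.03 mm

ΔT = 61 K
steel: ΔL = 1.21×10⁻⁵ × 2.718 m × 61 = 2.0062×10⁻³ m = 2.0062 mm
zinc: ΔL = 30.4×10⁻⁶ × 2.718 m × 61 = 5.0403×10⁻³ m = 5.0403 mm
difference = 5.0403 − 2.0062 = 3.0341 mm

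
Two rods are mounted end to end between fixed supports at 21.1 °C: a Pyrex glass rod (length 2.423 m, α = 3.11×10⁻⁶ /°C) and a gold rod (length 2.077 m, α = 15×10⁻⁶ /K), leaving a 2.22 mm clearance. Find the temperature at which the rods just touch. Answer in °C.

T = 78.5 °C

Gap closes when ΔL₁ + ΔL₂ = 2.22 mm = 2.22×10⁻³ m
(α₁L₁ + α₂L₂)ΔT = g
α₁L₁ + α₂L₂ = 3.11×10⁻⁶×2.423 + 15×10⁻⁶×2.077 = 3.869053×10⁻⁵ m/K
ΔT = 2.22×10⁻³ / 3.869053×10⁻⁵ = 57.378 K
T = 21.1 + 57.378 = 78.478 °C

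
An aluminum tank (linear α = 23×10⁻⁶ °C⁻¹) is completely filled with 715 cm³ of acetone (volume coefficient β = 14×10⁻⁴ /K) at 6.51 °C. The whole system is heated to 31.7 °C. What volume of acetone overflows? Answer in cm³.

The tank also expands: β_container ≈ 3α = 6.9×10⁻⁵ /K
Net overflow = V₀(β_liq − 3α_cont)ΔT
β − 3α = 1.40×10⁻³ − 6.9×10⁻⁵ = 1.331×10⁻³ /K; ΔT = 25.19 K
ΔV = 715 × 1.331×10⁻³ × 25.19 = 24.0 cm³

24.0 cm³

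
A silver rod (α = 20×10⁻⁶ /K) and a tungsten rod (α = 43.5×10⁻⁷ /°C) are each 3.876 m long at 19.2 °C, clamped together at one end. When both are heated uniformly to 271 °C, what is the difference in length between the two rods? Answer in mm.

ΔT = 251.8 K
silver: ΔL = 20×10⁻⁶ × 3.876 m × 251.8 = 1.9520×10⁻² m = 19.520 mm
tungsten: ΔL = 43.5×10⁻⁷ × 3.876 m × 251.8 = 4.2455×10⁻³ m = 4.2455 mm
difference = 19.520 − 4.2455 = 15.2745 mm

15.3 mm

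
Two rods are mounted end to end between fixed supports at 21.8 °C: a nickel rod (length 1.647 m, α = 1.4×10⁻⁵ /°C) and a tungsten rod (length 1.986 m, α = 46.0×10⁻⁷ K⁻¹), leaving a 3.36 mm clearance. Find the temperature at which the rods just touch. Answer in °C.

α₁L₁ = 2.3058×10⁻⁵ m/K, α₂L₂ = 9.1356×10⁻⁶ m/K → total 3.21936×10⁻⁵ m/K
ΔT = g/(α₁L₁+α₂L₂) = 3.36×10⁻³ / 3.21936×10⁻⁵ = 104.37 K
T = 21.8 + 104.37 = 126.17 °C

T = 126 °C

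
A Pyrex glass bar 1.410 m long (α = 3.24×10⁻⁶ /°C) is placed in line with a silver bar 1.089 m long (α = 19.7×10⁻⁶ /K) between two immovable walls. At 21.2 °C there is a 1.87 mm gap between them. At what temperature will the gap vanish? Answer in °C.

T = 93.1 °C

Gap closes when ΔL₁ + ΔL₂ = 1.87 mm = 1.87×10⁻³ m
(α₁L₁ + α₂L₂)ΔT = g
α₁L₁ + α₂L₂ = 3.24×10⁻⁶×1.410 + 19.7×10⁻⁶×1.089 = 2.60217×10⁻⁵ m/K
ΔT = 1.87×10⁻³ / 2.60217×10⁻⁵ = 71.863 K
T = 21.2 + 71.863 = 93.063 °C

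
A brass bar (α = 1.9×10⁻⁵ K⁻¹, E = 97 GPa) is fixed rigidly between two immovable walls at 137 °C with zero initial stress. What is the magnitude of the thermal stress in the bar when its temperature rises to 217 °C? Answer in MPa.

Fully constrained: the free strain ε = αΔT is blocked, so σ = Eε = EαΔT.
|ΔT| = 80 K
σ = 97.0×10⁹ × 1.9×10⁻⁵ × 80 = 1.47×10⁸ Pa

σ = 147 MPa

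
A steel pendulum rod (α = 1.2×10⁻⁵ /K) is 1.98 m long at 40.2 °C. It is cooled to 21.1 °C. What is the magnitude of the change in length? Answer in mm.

ΔL = 0.454 mm

|ΔT| = |21.1 − 40.2| = 19.1 K
ΔL = αL₀ΔT = (1.2×10⁻⁵)(1.98)(19.1) = 4.54×10⁻⁴ m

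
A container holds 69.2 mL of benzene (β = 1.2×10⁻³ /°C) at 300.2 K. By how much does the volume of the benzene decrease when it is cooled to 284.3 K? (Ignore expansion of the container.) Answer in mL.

ΔV = 1.32 mL

|ΔT| = |284.3 − 300.2| = 15.9 K
ΔV = βV₀ΔT = (1.2×10⁻³)(69.2)(15.9) = 1.32 mL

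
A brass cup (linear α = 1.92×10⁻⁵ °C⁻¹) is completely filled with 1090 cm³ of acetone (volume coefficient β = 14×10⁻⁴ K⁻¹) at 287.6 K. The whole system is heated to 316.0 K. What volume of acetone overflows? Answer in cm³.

The cup also expands: β_container ≈ 3α = 5.76×10⁻⁵ /K
Net overflow = V₀(β_liq − 3α_cont)ΔT
β − 3α = 1.40×10⁻³ − 5.76×10⁻⁵ = 1.3424×10⁻³ /K; ΔT = 28.4 K
ΔV = 1090 × 1.3424×10⁻³ × 28.4 = 41.6 cm³

41.6 cm³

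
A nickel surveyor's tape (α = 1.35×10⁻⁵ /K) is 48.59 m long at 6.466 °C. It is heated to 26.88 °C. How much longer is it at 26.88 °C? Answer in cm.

|ΔT| = |26.88 − 6.466| = 20.414 K
ΔL = αL₀ΔT = (1.35×10⁻⁵)(48.59)(20.414) = 1.34×10⁻² m

ΔL = 1.34 cm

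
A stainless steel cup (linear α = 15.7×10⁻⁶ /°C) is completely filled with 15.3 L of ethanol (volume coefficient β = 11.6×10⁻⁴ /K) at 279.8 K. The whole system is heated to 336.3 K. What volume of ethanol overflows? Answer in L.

The cup also expands: β_container ≈ 3α = 4.71×10⁻⁵ /K
Net overflow = V₀(β_liq − 3α_cont)ΔT
β − 3α = 1.16×10⁻³ − 4.71×10⁻⁵ = 1.1129×10⁻³ /K; ΔT = 56.5 K
ΔV = 15.3 × 1.1129×10⁻³ × 56.5 = 0.962 L

0.962 L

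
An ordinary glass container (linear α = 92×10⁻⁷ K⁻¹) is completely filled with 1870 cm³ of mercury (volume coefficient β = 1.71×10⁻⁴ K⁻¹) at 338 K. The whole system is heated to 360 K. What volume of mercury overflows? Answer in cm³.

The container also expands: β_container ≈ 3α = 2.76×10⁻⁵ /K
Net overflow = V₀(β_liq − 3α_cont)ΔT
β − 3α = 1.71×10⁻⁴ − 2.76×10⁻⁵ = 1.434×10⁻⁴ /K; ΔT = 22 K
ΔV = 1870 × 1.434×10⁻⁴ × 22 = 5.90 cm³

5.90 cm³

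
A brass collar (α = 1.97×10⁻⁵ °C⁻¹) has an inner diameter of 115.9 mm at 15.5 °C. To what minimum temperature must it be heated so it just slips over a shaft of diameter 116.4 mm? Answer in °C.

T = 234 °C

Required Δd = 116.4 − 115.9 = 0.5 mm
Δd = αd₀ΔT ⇒ ΔT = Δd/(αd₀) = 0.5 / (1.97×10⁻⁵ × 115.9) = 218.99 K
T_min = 15.5 + 218.99 = 234.49 °C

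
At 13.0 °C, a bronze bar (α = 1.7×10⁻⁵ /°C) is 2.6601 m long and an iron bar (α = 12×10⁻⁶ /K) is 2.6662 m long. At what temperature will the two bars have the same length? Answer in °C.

Equal length when α₁L₁ΔT − α₂L₂ΔT = L₂ − L₁ = 6.10×10⁻³ m
α₁L₁ = 4.52217×10⁻⁵, α₂L₂ = 3.19944×10⁻⁵ → Δ(αL) = 1.32273×10⁻⁵ m/K
ΔT = 6.10×10⁻³ / 1.32273×10⁻⁵ = 461.167 K, so T = 13.0 + 461.167 = 474.167 °C

T = 474.2 °C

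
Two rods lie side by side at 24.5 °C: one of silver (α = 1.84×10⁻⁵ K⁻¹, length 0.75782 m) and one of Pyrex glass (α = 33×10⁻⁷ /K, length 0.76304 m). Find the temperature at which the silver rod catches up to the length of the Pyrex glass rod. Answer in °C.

L₁(1 + α₁ΔT) = L₂(1 + α₂ΔT) ⇒ ΔT = (L₂ − L₁)/(α₁L₁ − α₂L₂)
L₂ − L₁ = 0.76304 − 0.75782 = 5.22×10⁻³ m
α₁L₁ − α₂L₂ = 1.84×10⁻⁵×0.75782 − 33×10⁻⁷×0.76304 = 1.1425856×10⁻⁵ m/K
ΔT = 5.22×10⁻³ / 1.1425856×10⁻⁵ = 456.859 K
T = 24.5 + 456.859 = 481.359 °C

T = 481.4 °C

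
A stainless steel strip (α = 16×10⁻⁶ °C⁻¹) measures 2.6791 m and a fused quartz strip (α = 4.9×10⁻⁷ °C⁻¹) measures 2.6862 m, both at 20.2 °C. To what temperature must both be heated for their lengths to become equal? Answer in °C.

L₁(1 + α₁ΔT) = L₂(1 + α₂ΔT) ⇒ ΔT = (L₂ − L₁)/(α₁L₁ − α₂L₂)
L₂ − L₁ = 2.6862 − 2.6791 = 7.10×10⁻³ m
α₁L₁ − α₂L₂ = 16×10⁻⁶×2.6791 − 4.9×10⁻⁷×2.6862 = 4.1549362×10⁻⁵ m/K
ΔT = 7.10×10⁻³ / 4.1549362×10⁻⁵ = 170.881 K
T = 20.2 + 170.881 = 191.081 °C

T = 191.1 °C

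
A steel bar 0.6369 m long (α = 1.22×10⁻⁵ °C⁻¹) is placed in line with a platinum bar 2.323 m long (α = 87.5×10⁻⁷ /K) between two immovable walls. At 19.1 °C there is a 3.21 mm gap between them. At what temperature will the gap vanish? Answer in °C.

Gap closes when ΔL₁ + ΔL₂ = 3.21 mm = 3.21×10⁻³ m
(α₁L₁ + α₂L₂)ΔT = g
α₁L₁ + α₂L₂ = 1.22×10⁻⁵×0.6369 + 87.5×10⁻⁷×2.323 = 2.809643×10⁻⁵ m/K
ΔT = 3.21×10⁻³ / 2.809643×10⁻⁵ = 114.25 K
T = 19.1 + 114.25 = 133.35 °C

T = 133 °C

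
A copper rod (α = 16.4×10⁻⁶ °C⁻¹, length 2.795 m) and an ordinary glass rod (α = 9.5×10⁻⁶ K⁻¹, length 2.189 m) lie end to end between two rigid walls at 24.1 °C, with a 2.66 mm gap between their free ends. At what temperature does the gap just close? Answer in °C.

α₁L₁ = 4.5838×10⁻⁵ m/K, α₂L₂ = 2.07955×10⁻⁵ m/K → total 6.66335×10⁻⁵ m/K
ΔT = g/(α₁L₁+α₂L₂) = 2.66×10⁻³ / 6.66335×10⁻⁵ = 39.920 K
T = 24.1 + 39.920 = 64.020 °C

T = 64.0 °C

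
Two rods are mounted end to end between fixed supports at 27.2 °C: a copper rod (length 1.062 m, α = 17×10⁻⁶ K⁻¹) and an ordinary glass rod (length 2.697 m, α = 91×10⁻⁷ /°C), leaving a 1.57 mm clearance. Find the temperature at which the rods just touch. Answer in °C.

T = 64.1 °C

Gap closes when ΔL₁ + ΔL₂ = 1.57 mm = 1.57×10⁻³ m
(α₁L₁ + α₂L₂)ΔT = g
α₁L₁ + α₂L₂ = 17×10⁻⁶×1.062 + 91×10⁻⁷×2.697 = 4.25967×10⁻⁵ m/K
ΔT = 1.57×10⁻³ / 4.25967×10⁻⁵ = 36.857 K
T = 27.2 + 36.857 = 64.057 °C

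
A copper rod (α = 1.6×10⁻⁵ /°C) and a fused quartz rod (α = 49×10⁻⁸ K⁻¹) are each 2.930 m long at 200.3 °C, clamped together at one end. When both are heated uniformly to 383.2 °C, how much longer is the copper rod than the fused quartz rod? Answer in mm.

ΔT = 182.9 K
copper: ΔL = 1.6×10⁻⁵ × 2.930 m × 182.9 = 8.5744×10⁻³ m = 8.5744 mm
fused quartz: ΔL = 49×10⁻⁸ × 2.930 m × 182.9 = 2.6259×10⁻⁴ m = 0.26259 mm
difference = 8.5744 − 0.26259 = 8.31181 mm

8.31 mm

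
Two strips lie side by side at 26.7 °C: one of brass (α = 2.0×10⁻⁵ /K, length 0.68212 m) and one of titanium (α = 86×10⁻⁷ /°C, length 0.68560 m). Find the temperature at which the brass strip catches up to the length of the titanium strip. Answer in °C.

Equal length when α₁L₁ΔT − α₂L₂ΔT = L₂ − L₁ = 3.48×10⁻³ m
α₁L₁ = 1.36424×10⁻⁵, α₂L₂ = 5.89616×10⁻⁶ → Δ(αL) = 7.74624×10⁻⁶ m/K
ΔT = 3.48×10⁻³ / 7.74624×10⁻⁶ = 449.250 K, so T = 26.7 + 449.250 = 475.950 °C

T = 476.0 °C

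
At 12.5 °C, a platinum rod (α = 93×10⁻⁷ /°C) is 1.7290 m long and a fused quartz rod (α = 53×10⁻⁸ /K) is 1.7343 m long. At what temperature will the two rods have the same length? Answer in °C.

T = 362.1 °C

L₁(1 + α₁ΔT) = L₂(1 + α₂ΔT) ⇒ ΔT = (L₂ − L₁)/(α₁L₁ − α₂L₂)
L₂ − L₁ = 1.7343 − 1.7290 = 5.30×10⁻³ m
α₁L₁ − α₂L₂ = 93×10⁻⁷×1.7290 − 53×10⁻⁸×1.7343 = 1.5160521×10⁻⁵ m/K
ΔT = 5.30×10⁻³ / 1.5160521×10⁻⁵ = 349.592 K
T = 12.5 + 349.592 = 362.092 °C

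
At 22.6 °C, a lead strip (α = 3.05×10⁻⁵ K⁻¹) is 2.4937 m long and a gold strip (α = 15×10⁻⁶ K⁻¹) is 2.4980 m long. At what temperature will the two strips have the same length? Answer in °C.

Equal length when α₁L₁ΔT − α₂L₂ΔT = L₂ − L₁ = 4.30×10⁻³ m
α₁L₁ = 7.605785×10⁻⁵, α₂L₂ = 3.747×10⁻⁵ → Δ(αL) = 3.858785×10⁻⁵ m/K
ΔT = 4.30×10⁻³ / 3.858785×10⁻⁵ = 111.434 K, so T = 22.6 + 111.434 = 134.034 °C

T = 134.0 °C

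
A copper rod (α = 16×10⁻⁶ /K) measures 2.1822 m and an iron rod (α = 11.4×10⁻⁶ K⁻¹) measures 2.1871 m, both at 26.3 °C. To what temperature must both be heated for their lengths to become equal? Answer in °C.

T = 517.2 °C

Equal length when α₁L₁ΔT − α₂L₂ΔT = L₂ − L₁ = 4.90×10⁻³ m
α₁L₁ = 3.49152×10⁻⁵, α₂L₂ = 2.493294×10⁻⁵ → Δ(αL) = 9.98226×10⁻⁶ m/K
ΔT = 4.90×10⁻³ / 9.98226×10⁻⁶ = 490.871 K, so T = 26.3 + 490.871 = 517.171 °C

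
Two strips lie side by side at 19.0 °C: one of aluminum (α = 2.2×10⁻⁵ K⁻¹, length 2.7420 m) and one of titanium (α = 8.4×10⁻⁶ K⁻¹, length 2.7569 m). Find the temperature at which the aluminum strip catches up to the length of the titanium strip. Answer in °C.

T = 419.9 °C

Equal length when α₁L₁ΔT − α₂L₂ΔT = L₂ − L₁ = 1.49×10⁻² m
α₁L₁ = 6.0324×10⁻⁵, α₂L₂ = 2.315796×10⁻⁵ → Δ(αL) = 3.716604×10⁻⁵ m/K
ΔT = 1.49×10⁻² / 3.716604×10⁻⁵ = 400.904 K, so T = 19.0 + 400.904 = 419.904 °C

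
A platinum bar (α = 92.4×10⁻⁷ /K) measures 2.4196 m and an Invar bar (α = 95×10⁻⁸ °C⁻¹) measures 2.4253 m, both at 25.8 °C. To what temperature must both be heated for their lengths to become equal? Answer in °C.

Equal length when α₁L₁ΔT − α₂L₂ΔT = L₂ − L₁ = 5.70×10⁻³ m
α₁L₁ = 2.2357104×10⁻⁵, α₂L₂ = 2.304035×10⁻⁶ → Δ(αL) = 2.0053069×10⁻⁵ m/K
ΔT = 5.70×10⁻³ / 2.0053069×10⁻⁵ = 284.246 K, so T = 25.8 + 284.246 = 310.046 °C

T = 310.0 °C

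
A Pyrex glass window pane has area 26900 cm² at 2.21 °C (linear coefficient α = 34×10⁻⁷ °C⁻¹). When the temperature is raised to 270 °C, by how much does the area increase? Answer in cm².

Area coefficient ≈ 2α; |ΔT| = 267.79 K
ΔA = 2αA₀ΔT = 2(34×10⁻⁷)(26900)(267.79) = 49.0 cm²

ΔA = 49.0 cm²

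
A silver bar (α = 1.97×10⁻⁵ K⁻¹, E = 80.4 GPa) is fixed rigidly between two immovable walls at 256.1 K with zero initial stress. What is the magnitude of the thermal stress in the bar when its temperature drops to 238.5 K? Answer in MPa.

Fully constrained: the free strain ε = αΔT is blocked, so σ = Eε = EαΔT.
|ΔT| = 17.6 K
σ = 80.4×10⁹ × 1.97×10⁻⁵ × 17.6 = 2.79×10⁷ Pa

σ = 27.9 MPa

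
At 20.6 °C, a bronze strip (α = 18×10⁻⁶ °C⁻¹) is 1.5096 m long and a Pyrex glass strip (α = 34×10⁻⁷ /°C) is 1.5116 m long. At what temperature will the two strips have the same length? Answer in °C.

T = 111.4 °C

Equal length when α₁L₁ΔT − α₂L₂ΔT = L₂ − L₁ = 2.00×10⁻³ m
α₁L₁ = 2.71728×10⁻⁵, α₂L₂ = 5.13944×10⁻⁶ → Δ(αL) = 2.203336×10⁻⁵ m/K
ΔT = 2.00×10⁻³ / 2.203336×10⁻⁵ = 90.771 K, so T = 20.6 + 90.771 = 111.371 °C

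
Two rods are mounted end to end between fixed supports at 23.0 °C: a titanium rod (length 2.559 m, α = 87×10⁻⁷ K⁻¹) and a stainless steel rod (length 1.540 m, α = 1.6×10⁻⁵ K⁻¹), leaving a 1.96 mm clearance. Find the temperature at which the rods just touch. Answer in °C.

T = 64.8 °C

Gap closes when ΔL₁ + ΔL₂ = 1.96 mm = 1.96×10⁻³ m
(α₁L₁ + α₂L₂)ΔT = g
α₁L₁ + α₂L₂ = 87×10⁻⁷×2.559 + 1.6×10⁻⁵×1.540 = 4.69033×10⁻⁵ m/K
ΔT = 1.96×10⁻³ / 4.69033×10⁻⁵ = 41.788 K
T = 23.0 + 41.788 = 64.788 °C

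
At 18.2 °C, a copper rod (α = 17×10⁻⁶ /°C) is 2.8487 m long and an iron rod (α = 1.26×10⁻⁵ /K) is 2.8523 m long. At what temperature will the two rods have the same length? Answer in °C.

Equal length when α₁L₁ΔT − α₂L₂ΔT = L₂ − L₁ = 3.60×10⁻³ m
α₁L₁ = 4.84279×10⁻⁵, α₂L₂ = 3.593898×10⁻⁵ → Δ(αL) = 1.248892×10⁻⁵ m/K
ΔT = 3.60×10⁻³ / 1.248892×10⁻⁵ = 288.256 K, so T = 18.2 + 288.256 = 306.456 °C

T = 306.5 °C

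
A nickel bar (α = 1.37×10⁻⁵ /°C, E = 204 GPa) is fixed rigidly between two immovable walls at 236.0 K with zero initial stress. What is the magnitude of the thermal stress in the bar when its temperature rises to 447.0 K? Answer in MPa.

σ = 590 MPa

Fully constrained: the free strain ε = αΔT is blocked, so σ = Eε = EαΔT.
|ΔT| = 211.0 K
σ = 204×10⁹ × 1.37×10⁻⁵ × 211.0 = 5.90×10⁸ Pa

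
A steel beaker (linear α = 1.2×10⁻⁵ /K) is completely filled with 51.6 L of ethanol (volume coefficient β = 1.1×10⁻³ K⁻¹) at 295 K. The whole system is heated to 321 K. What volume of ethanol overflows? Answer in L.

The beaker also expands: β_container ≈ 3α = 3.6×10⁻⁵ /K
Net overflow = V₀(β_liq − 3α_cont)ΔT
β − 3α = 1.10×10⁻³ − 3.6×10⁻⁵ = 1.064×10⁻³ /K; ΔT = 26 K
ΔV = 51.6 × 1.064×10⁻³ × 26 = 1.43 L

1.43 L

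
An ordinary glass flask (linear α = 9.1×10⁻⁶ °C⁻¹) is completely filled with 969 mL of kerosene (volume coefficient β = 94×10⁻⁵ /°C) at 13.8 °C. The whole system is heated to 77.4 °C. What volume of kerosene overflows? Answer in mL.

56.2 mL

The flask also expands: β_container ≈ 3α = 2.73×10⁻⁵ /K
Net overflow = V₀(β_liq − 3α_cont)ΔT
β − 3α = 9.40×10⁻⁴ − 2.73×10⁻⁵ = 9.127×10⁻⁴ /K; ΔT = 63.6 K
ΔV = 969 × 9.127×10⁻⁴ × 63.6 = 56.2 mL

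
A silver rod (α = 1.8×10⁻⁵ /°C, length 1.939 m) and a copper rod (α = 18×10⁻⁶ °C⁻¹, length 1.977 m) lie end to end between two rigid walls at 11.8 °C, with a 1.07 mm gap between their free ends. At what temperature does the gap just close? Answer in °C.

Gap closes when ΔL₁ + ΔL₂ = 1.07 mm = 1.07×10⁻³ m
(α₁L₁ + α₂L₂)ΔT = g
α₁L₁ + α₂L₂ = 1.8×10⁻⁵×1.939 + 18×10⁻⁶×1.977 = 7.0488×10⁻⁵ m/K
ΔT = 1.07×10⁻³ / 7.0488×10⁻⁵ = 15.180 K
T = 11.8 + 15.180 = 26.980 °C

T = 27.0 °C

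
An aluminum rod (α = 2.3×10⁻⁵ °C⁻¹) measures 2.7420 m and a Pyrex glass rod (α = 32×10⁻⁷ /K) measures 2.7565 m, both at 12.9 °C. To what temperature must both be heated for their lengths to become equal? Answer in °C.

Equal length when α₁L₁ΔT − α₂L₂ΔT = L₂ − L₁ = 1.45×10⁻² m
α₁L₁ = 6.3066×10⁻⁵, α₂L₂ = 8.8208×10⁻⁶ → Δ(αL) = 5.42452×10⁻⁵ m/K
ΔT = 1.45×10⁻² / 5.42452×10⁻⁵ = 267.305 K, so T = 12.9 + 267.305 = 280.205 °C

T = 280.2 °C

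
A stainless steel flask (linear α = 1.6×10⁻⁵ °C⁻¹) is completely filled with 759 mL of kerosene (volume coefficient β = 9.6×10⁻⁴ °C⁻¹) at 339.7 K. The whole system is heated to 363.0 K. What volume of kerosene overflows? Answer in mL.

The flask also expands: β_container ≈ 3α = 4.8×10⁻⁵ /K
Net overflow = V₀(β_liq − 3α_cont)ΔT
β − 3α = 9.60×10⁻⁴ − 4.8×10⁻⁵ = 9.12×10⁻⁴ /K; ΔT = 23.3 K
ΔV = 759 × 9.12×10⁻⁴ × 23.3 = 16.1 mL

16.1 mL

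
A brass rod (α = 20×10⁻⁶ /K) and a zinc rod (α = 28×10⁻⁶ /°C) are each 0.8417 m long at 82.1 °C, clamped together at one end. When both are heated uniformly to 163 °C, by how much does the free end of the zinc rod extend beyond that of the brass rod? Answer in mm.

0.545 mm

ΔT = 80.9 K
brass: ΔL = 20×10⁻⁶ × 0.8417 m × 80.9 = 1.3619×10⁻³ m = 1.3619 mm
zinc: ΔL = 28×10⁻⁶ × 0.8417 m × 80.9 = 1.9066×10⁻³ m = 1.9066 mm
difference = 1.9066 − 1.3619 = 0.5447 mm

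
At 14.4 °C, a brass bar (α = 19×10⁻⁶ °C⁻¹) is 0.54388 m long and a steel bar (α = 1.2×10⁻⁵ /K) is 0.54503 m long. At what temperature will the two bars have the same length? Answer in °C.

T = 317.6 °C

L₁(1 + α₁ΔT) = L₂(1 + α₂ΔT) ⇒ ΔT = (L₂ − L₁)/(α₁L₁ − α₂L₂)
L₂ − L₁ = 0.54503 − 0.54388 = 1.15×10⁻³ m
α₁L₁ − α₂L₂ = 19×10⁻⁶×0.54388 − 1.2×10⁻⁵×0.54503 = 3.79336×10⁻⁶ m/K
ΔT = 1.15×10⁻³ / 3.79336×10⁻⁶ = 303.161 K
T = 14.4 + 303.161 = 317.561 °C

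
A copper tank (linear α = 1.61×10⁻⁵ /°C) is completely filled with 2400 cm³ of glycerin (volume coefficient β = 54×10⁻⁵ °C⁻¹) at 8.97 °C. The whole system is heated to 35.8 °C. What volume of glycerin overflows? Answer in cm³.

31.7 cm³

The tank also expands: β_container ≈ 3α = 4.83×10⁻⁵ /K
Net overflow = V₀(β_liq − 3α_cont)ΔT
β − 3α = 5.40×10⁻⁴ − 4.83×10⁻⁵ = 4.917×10⁻⁴ /K; ΔT = 26.83 K
ΔV = 2400 × 4.917×10⁻⁴ × 26.83 = 31.7 cm³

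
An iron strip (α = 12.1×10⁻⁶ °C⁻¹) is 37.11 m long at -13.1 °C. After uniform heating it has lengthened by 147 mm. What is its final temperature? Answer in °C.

T = 314 °C

ΔL = αL₀ΔT ⇒ ΔT = ΔL / (αL₀)
ΔT = 147×10⁻³ m / (12.1×10⁻⁶ × 37.11 m) = 327.37 K
T = -13.1 + 327.37 = 314.27 °C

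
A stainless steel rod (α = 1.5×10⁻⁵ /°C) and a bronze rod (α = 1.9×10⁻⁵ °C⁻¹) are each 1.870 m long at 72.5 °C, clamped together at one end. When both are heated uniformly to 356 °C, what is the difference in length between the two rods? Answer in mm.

2.12 mm

ΔT = 283.5 K
stainless steel: ΔL = 1.5×10⁻⁵ × 1.870 m × 283.5 = 7.9522×10⁻³ m = 7.9522 mm
bronze: ΔL = 1.9×10⁻⁵ × 1.870 m × 283.5 = 1.0073×10⁻² m = 10.073 mm
difference = 10.073 − 7.9522 = 2.1208 mm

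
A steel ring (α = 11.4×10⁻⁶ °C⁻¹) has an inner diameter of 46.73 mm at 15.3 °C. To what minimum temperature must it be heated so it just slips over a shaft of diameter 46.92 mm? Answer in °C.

T = 372 °C

Required Δd = 46.92 − 46.73 = 0.19 mm
Δd = αd₀ΔT ⇒ ΔT = Δd/(αd₀) = 0.19 / (11.4×10⁻⁶ × 46.73) = 356.66 K
T_min = 15.3 + 356.66 = 371.96 °C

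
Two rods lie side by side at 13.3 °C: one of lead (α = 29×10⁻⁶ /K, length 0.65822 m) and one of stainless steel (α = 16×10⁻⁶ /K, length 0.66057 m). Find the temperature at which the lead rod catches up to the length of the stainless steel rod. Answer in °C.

T = 289.1 °C

Equal length when α₁L₁ΔT − α₂L₂ΔT = L₂ − L₁ = 2.35×10⁻³ m
α₁L₁ = 1.908838×10⁻⁵, α₂L₂ = 1.056912×10⁻⁵ → Δ(αL) = 8.51926×10⁻⁶ m/K
ΔT = 2.35×10⁻³ / 8.51926×10⁻⁶ = 275.846 K, so T = 13.3 + 275.846 = 289.146 °C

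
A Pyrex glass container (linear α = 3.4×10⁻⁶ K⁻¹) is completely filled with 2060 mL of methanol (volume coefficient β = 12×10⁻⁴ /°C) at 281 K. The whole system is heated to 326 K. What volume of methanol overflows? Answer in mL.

The container also expands: β_container ≈ 3α = 1.02×10⁻⁵ /K
Net overflow = V₀(β_liq − 3α_cont)ΔT
β − 3α = 1.20×10⁻³ − 1.02×10⁻⁵ = 1.1898×10⁻³ /K; ΔT = 45 K
ΔV = 2060 × 1.1898×10⁻³ × 45 = 110 mL

110 mL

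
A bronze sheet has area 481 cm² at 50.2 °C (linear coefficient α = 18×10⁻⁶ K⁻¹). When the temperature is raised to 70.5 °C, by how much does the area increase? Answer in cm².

ΔA = 0.352 cm²

Area coefficient ≈ 2α; |ΔT| = 20.3 K
ΔA = 2αA₀ΔT = 2(18×10⁻⁶)(481)(20.3) = 0.352 cm²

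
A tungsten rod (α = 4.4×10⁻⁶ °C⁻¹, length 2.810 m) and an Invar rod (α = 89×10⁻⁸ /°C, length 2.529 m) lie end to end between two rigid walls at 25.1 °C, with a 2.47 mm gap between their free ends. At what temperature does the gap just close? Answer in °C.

T = 194 °C

Gap closes when ΔL₁ + ΔL₂ = 2.47 mm = 2.47×10⁻³ m
(α₁L₁ + α₂L₂)ΔT = g
α₁L₁ + α₂L₂ = 4.4×10⁻⁶×2.810 + 89×10⁻⁸×2.529 = 1.461481×10⁻⁵ m/K
ΔT = 2.47×10⁻³ / 1.461481×10⁻⁵ = 169.01 K
T = 25.1 + 169.01 = 194.11 °C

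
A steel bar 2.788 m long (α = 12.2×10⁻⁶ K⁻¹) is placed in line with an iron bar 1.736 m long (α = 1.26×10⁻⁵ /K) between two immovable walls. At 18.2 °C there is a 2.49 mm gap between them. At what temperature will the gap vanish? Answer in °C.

T = 62.8 °C

α₁L₁ = 3.40136×10⁻⁵ m/K, α₂L₂ = 2.18736×10⁻⁵ m/K → total 5.58872×10⁻⁵ m/K
ΔT = g/(α₁L₁+α₂L₂) = 2.49×10⁻³ / 5.58872×10⁻⁵ = 44.554 K
T = 18.2 + 44.554 = 62.754 °C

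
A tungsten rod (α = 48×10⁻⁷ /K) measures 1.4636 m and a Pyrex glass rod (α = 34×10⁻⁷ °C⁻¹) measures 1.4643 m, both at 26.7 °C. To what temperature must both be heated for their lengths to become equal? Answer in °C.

L₁(1 + α₁ΔT) = L₂(1 + α₂ΔT) ⇒ ΔT = (L₂ − L₁)/(α₁L₁ − α₂L₂)
L₂ − L₁ = 1.4643 − 1.4636 = 7.00×10⁻⁴ m
α₁L₁ − α₂L₂ = 48×10⁻⁷×1.4636 − 34×10⁻⁷×1.4643 = 2.04666×10⁻⁶ m/K
ΔT = 7.00×10⁻⁴ / 2.04666×10⁻⁶ = 342.021 K
T = 26.7 + 342.021 = 368.721 °C

T = 368.7 °C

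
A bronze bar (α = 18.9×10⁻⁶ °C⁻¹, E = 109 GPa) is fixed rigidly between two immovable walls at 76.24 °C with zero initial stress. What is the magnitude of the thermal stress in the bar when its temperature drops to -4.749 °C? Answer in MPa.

σ = 167 MPa

Fully constrained: the free strain ε = αΔT is blocked, so σ = Eε = EαΔT.
|ΔT| = 80.989 K
σ = 109×10⁹ × 18.9×10⁻⁶ × 80.989 = 1.67×10⁸ Pa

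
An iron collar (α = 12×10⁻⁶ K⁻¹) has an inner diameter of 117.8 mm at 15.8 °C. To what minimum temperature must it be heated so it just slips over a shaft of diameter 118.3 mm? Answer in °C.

T = 370 °C

Required Δd = 118.3 − 117.8 = 0.5 mm
Δd = αd₀ΔT ⇒ ΔT = Δd/(αd₀) = 0.5 / (12×10⁻⁶ × 117.8) = 353.71 K
T_min = 15.8 + 353.71 = 369.51 °C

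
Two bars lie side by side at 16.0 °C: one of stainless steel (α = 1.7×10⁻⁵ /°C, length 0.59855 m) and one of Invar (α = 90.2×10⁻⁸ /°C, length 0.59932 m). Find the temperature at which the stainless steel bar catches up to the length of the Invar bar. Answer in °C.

Equal length when α₁L₁ΔT − α₂L₂ΔT = L₂ − L₁ = 7.70×10⁻⁴ m
α₁L₁ = 1.017535×10⁻⁵, α₂L₂ = 5.4058664×10⁻⁷ → Δ(αL) = 9.63476336×10⁻⁶ m/K
ΔT = 7.70×10⁻⁴ / 9.63476336×10⁻⁶ = 79.9189 K, so T = 16.0 + 79.9189 = 95.9189 °C

T = 95.92 °C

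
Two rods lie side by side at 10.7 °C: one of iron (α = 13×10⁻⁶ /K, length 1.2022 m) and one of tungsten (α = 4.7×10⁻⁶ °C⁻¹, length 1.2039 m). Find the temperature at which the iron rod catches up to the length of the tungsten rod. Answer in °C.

T = 181.2 °C

Equal length when α₁L₁ΔT − α₂L₂ΔT = L₂ − L₁ = 1.70×10⁻³ m
α₁L₁ = 1.56286×10⁻⁵, α₂L₂ = 5.65833×10⁻⁶ → Δ(αL) = 9.97027×10⁻⁶ m/K
ΔT = 1.70×10⁻³ / 9.97027×10⁻⁶ = 170.507 K, so T = 10.7 + 170.507 = 181.207 °C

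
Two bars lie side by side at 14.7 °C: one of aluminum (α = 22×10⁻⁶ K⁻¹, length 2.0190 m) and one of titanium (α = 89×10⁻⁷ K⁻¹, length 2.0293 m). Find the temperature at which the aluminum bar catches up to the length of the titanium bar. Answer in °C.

Equal length when α₁L₁ΔT − α₂L₂ΔT = L₂ − L₁ = 1.03×10⁻² m
α₁L₁ = 4.4418×10⁻⁵, α₂L₂ = 1.806077×10⁻⁵ → Δ(αL) = 2.635723×10⁻⁵ m/K
ΔT = 1.03×10⁻² / 2.635723×10⁻⁵ = 390.785 K, so T = 14.7 + 390.785 = 405.485 °C

T = 405.5 °C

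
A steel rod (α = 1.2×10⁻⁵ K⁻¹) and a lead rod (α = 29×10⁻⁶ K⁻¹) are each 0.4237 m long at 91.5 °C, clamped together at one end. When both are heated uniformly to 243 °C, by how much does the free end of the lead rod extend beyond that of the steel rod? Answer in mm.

1.09 mm

ΔT = 151.5 K
steel: ΔL = 1.2×10⁻⁵ × 0.4237 m × 151.5 = 7.7029×10⁻⁴ m = 0.77029 mm
lead: ΔL = 29×10⁻⁶ × 0.4237 m × 151.5 = 1.8615×10⁻³ m = 1.8615 mm
difference = 1.8615 − 0.77029 = 1.09121 mm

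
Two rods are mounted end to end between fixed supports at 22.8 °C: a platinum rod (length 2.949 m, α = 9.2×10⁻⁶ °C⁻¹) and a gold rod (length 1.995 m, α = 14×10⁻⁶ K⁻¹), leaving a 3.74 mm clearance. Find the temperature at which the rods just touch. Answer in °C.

Gap closes when ΔL₁ + ΔL₂ = 3.74 mm = 3.74×10⁻³ m
(α₁L₁ + α₂L₂)ΔT = g
α₁L₁ + α₂L₂ = 9.2×10⁻⁶×2.949 + 14×10⁻⁶×1.995 = 5.50608×10⁻⁵ m/K
ΔT = 3.74×10⁻³ / 5.50608×10⁻⁵ = 67.925 K
T = 22.8 + 67.925 = 90.725 °C

T = 90.7 °C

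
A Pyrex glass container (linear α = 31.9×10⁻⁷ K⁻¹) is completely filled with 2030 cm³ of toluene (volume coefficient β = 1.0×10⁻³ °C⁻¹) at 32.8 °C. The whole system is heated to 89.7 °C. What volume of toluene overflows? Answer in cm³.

114 cm³

The container also expands: β_container ≈ 3α = 9.57×10⁻⁶ /K
Net overflow = V₀(β_liq − 3α_cont)ΔT
β − 3α = 1.00×10⁻³ − 9.57×10⁻⁶ = 9.9043×10⁻⁴ /K; ΔT = 56.9 K
ΔV = 2030 × 9.9043×10⁻⁴ × 56.9 = 114 cm³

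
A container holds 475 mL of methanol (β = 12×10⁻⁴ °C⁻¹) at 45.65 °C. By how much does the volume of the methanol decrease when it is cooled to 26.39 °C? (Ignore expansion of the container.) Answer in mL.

ΔV = 11.0 mL

|ΔT| = |26.39 − 45.65| = 19.26 K
ΔV = βV₀ΔT = (12×10⁻⁴)(475)(19.26) = 11.0 mL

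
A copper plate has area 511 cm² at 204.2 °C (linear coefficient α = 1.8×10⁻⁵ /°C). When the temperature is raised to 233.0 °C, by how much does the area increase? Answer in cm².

Area coefficient ≈ 2α; |ΔT| = 28.8 K
ΔA = 2αA₀ΔT = 2(1.8×10⁻⁵)(511)(28.8) = 0.530 cm²

ΔA = 0.530 cm²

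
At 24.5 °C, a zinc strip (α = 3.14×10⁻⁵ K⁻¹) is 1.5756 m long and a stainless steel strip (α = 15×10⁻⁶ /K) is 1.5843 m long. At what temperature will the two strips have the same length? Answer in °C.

L₁(1 + α₁ΔT) = L₂(1 + α₂ΔT) ⇒ ΔT = (L₂ − L₁)/(α₁L₁ − α₂L₂)
L₂ − L₁ = 1.5843 − 1.5756 = 8.70×10⁻³ m
α₁L₁ − α₂L₂ = 3.14×10⁻⁵×1.5756 − 15×10⁻⁶×1.5843 = 2.570934×10⁻⁵ m/K
ΔT = 8.70×10⁻³ / 2.570934×10⁻⁵ = 338.398 K
T = 24.5 + 338.398 = 362.898 °C

T = 362.9 °C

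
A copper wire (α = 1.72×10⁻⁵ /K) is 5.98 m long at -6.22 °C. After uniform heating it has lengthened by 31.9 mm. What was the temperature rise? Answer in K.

ΔL = αL₀ΔT ⇒ ΔT = ΔL / (αL₀)
ΔT = 31.9×10⁻³ m / (1.72×10⁻⁵ × 5.98 m) = 310.14 K

ΔT = 310 K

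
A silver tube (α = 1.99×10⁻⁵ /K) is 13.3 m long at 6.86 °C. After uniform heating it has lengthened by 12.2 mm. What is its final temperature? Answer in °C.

T = 53.0 °C

ΔL = αL₀ΔT ⇒ ΔT = ΔL / (αL₀)
ΔT = 12.2×10⁻³ m / (1.99×10⁻⁵ × 13.3 m) = 46.095 K
T = 6.86 + 46.095 = 52.955 °C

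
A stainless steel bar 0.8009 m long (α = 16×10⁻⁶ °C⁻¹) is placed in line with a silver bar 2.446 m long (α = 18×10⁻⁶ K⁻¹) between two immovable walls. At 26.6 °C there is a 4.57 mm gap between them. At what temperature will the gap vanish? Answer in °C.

T = 107 °C

Gap closes when ΔL₁ + ΔL₂ = 4.57 mm = 4.57×10⁻³ m
(α₁L₁ + α₂L₂)ΔT = g
α₁L₁ + α₂L₂ = 16×10⁻⁶×0.8009 + 18×10⁻⁶×2.446 = 5.68424×10⁻⁵ m/K
ΔT = 4.57×10⁻³ / 5.68424×10⁻⁵ = 80.40 K
T = 26.6 + 80.40 = 107.00 °C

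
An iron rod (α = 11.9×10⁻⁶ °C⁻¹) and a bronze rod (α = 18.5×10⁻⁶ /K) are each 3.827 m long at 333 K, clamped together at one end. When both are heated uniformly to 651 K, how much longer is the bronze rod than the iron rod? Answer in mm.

8.03 mm

ΔT = 318 K
iron: ΔL = 11.9×10⁻⁶ × 3.827 m × 318 = 1.4482×10⁻² m = 14.482 mm
bronze: ΔL = 18.5×10⁻⁶ × 3.827 m × 318 = 2.2514×10⁻² m = 22.514 mm
difference = 22.514 − 14.482 = 8.032 mm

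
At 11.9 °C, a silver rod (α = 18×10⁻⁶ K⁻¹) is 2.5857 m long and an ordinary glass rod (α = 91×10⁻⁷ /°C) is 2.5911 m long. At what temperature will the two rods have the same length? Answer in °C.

Equal length when α₁L₁ΔT − α₂L₂ΔT = L₂ − L₁ = 5.40×10⁻³ m
α₁L₁ = 4.65426×10⁻⁵, α₂L₂ = 2.357901×10⁻⁵ → Δ(αL) = 2.296359×10⁻⁵ m/K
ΔT = 5.40×10⁻³ / 2.296359×10⁻⁵ = 235.155 K, so T = 11.9 + 235.155 = 247.055 °C

T = 247.1 °C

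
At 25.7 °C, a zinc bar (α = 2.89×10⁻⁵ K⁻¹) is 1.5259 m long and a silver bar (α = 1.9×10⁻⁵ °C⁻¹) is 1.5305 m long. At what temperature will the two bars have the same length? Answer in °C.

L₁(1 + α₁ΔT) = L₂(1 + α₂ΔT) ⇒ ΔT = (L₂ − L₁)/(α₁L₁ − α₂L₂)
L₂ − L₁ = 1.5305 − 1.5259 = 4.60×10⁻³ m
α₁L₁ − α₂L₂ = 2.89×10⁻⁵×1.5259 − 1.9×10⁻⁵×1.5305 = 1.501901×10⁻⁵ m/K
ΔT = 4.60×10⁻³ / 1.501901×10⁻⁵ = 306.279 K
T = 25.7 + 306.279 = 331.979 °C

T = 332.0 °C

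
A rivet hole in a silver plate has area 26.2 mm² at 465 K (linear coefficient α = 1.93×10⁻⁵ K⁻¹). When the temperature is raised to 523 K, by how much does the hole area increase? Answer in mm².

ΔA = 0.0587 mm²

Area coefficient ≈ 2α; |ΔT| = 58 K
ΔA = 2αA₀ΔT = 2(1.93×10⁻⁵)(26.2)(58) = 0.0587 mm²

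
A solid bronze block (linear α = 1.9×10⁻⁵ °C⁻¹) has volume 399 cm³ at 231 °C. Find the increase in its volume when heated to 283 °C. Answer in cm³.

Isotropic solid: β ≈ 3α = 5.7×10⁻⁵ /K; ΔT = 52 K
ΔV = 3αV₀ΔT = 3(1.9×10⁻⁵)(399)(52) = 1.18 cm³

ΔV = 1.18 cm³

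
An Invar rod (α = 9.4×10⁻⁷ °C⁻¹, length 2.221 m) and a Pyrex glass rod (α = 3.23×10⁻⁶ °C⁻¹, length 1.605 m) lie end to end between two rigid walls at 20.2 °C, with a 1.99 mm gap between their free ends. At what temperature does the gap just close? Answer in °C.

Gap closes when ΔL₁ + ΔL₂ = 1.99 mm = 1.99×10⁻³ m
(α₁L₁ + α₂L₂)ΔT = g
α₁L₁ + α₂L₂ = 9.4×10⁻⁷×2.221 + 3.23×10⁻⁶×1.605 = 7.27189×10⁻⁶ m/K
ΔT = 1.99×10⁻³ / 7.27189×10⁻⁶ = 273.66 K
T = 20.2 + 273.66 = 293.86 °C

T = 294 °C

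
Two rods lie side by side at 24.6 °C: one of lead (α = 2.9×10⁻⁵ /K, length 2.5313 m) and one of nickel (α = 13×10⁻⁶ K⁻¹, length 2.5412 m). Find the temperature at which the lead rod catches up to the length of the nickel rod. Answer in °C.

T = 269.8 °C

Equal length when α₁L₁ΔT − α₂L₂ΔT = L₂ − L₁ = 9.90×10⁻³ m
α₁L₁ = 7.34077×10⁻⁵, α₂L₂ = 3.30356×10⁻⁵ → Δ(αL) = 4.03721×10⁻⁵ m/K
ΔT = 9.90×10⁻³ / 4.03721×10⁻⁵ = 245.219 K, so T = 24.6 + 245.219 = 269.819 °C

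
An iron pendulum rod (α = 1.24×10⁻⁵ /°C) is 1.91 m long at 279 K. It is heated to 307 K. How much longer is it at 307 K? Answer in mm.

ΔL = 0.663 mm

|ΔT| = |307 − 279| = 28 K
ΔL = αL₀ΔT = (1.24×10⁻⁵)(1.91)(28) = 6.63×10⁻⁴ m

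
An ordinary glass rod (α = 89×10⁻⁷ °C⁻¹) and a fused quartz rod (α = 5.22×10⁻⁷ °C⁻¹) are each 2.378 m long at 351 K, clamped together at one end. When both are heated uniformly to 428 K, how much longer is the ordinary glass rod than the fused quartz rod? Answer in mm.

1.53 mm

ΔT = 77 K
ordinary glass: ΔL = 89×10⁻⁷ × 2.378 m × 77 = 1.6296×10⁻³ m = 1.6296 mm
fused quartz: ΔL = 5.22×10⁻⁷ × 2.378 m × 77 = 9.5581×10⁻⁵ m = 0.095581 mm
difference = 1.6296 − 0.095581 = 1.534019 mm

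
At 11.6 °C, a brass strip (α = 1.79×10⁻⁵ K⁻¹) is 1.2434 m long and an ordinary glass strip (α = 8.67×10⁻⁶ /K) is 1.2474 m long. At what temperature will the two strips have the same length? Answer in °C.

L₁(1 + α₁ΔT) = L₂(1 + α₂ΔT) ⇒ ΔT = (L₂ − L₁)/(α₁L₁ − α₂L₂)
L₂ − L₁ = 1.2474 − 1.2434 = 4.00×10⁻³ m
α₁L₁ − α₂L₂ = 1.79×10⁻⁵×1.2434 − 8.67×10⁻⁶×1.2474 = 1.1441902×10⁻⁵ m/K
ΔT = 4.00×10⁻³ / 1.1441902×10⁻⁵ = 349.592 K
T = 11.6 + 349.592 = 361.192 °C

T = 361.2 °C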